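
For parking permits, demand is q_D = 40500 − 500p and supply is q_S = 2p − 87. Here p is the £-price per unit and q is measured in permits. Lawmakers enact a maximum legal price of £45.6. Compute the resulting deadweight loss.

In inverse form: demand p = 81 − 0.002q, supply p = 43.5 + 0.5q.
Competitive equilibrium: 81 − 0.002q = 43.5 + 0.5q → q* = 74.7012, p* = 80.8506.
At the ceiling p = 45.6, quantity supplied = (45.6 − 43.5)/0.5 = 4.2.
Willingness to pay at q' = 4.2: 81 − 0.002·4.2 = 80.9916.
Δq = 74.7012 − 4.2 = 70.5012; wedge = 80.9916 − 45.6 = 35.3916.
Welfare loss = ½ × 70.5012 × 35.3916 = £1247.58.

£1247.58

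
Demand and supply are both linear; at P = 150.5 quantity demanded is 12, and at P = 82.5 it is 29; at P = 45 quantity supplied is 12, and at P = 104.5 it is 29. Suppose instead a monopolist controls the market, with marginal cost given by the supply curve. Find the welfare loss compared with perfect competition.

Demand slope = (82.5 − 150.5)/(29 − 12) = −4, so P = 198.5 − 4Q.
Supply slope = (104.5 − 45)/(29 − 12) = 3.5, so P = 3 + 3.5Q.
Competitive equilibrium: 198.5 − 4Q = 3 + 3.5Q → Q* = 26.0667, P* = 94.2333.
Marginal revenue: MR = 198.5 − 8Q. Set MR = MC: 198.5 − 8Q = 3 + 3.5Q → Q_m = 17.
Price P_m = 198.5 − 4·17 = 130.5; MC(Q_m) = 3 + 3.5·17 = 62.5.
Competitive Q* = 26.0667, so ΔQ = 9.0667; wedge = 130.5 − 62.5 = 68.
DWL = ½ × 9.0667 × 68 = 308.27.

308.27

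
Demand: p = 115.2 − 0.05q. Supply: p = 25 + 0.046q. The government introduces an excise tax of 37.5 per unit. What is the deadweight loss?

7324.22

Competitive equilibrium: 115.2 − 0.05q = 25 + 0.046q → q* = 939.5833, p* = 68.2208.
With the tax, the buyer price exceeds the seller price by 37.5: (115.2 − 0.05q) − (25 + 0.046q) = 37.5 → q' = 548.9583.
Δq = 939.5833 − 548.9583 = 390.625; the wedge equals the tax, 37.5.
Deadweight loss = ½ × 390.625 × 37.5 = 7324.22.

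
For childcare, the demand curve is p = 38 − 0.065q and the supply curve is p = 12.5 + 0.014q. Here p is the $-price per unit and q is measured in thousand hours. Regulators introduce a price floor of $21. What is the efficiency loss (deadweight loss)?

Competitive equilibrium: 38 − 0.065q = 12.5 + 0.014q → q* = 322.7848, p* = 17.019.
At the floor p = 21, quantity demanded = (38 − 21)/0.065 = 261.5385.
Sellers' marginal cost at q' = 261.5385: 12.5 + 0.014·261.5385 = 16.1615.
Δq = 322.7848 − 261.5385 = 61.2463; wedge = 21 − 16.1615 = 4.8385.
DWL = ½ × 61.2463 × 4.8385 = $148.17 thousand.

$148.17 thousand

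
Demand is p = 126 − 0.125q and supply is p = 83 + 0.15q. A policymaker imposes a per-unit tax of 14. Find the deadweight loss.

Competitive equilibrium: 126 − 0.125q = 83 + 0.15q → q* = 156.3636, p* = 106.4545.
With the tax, the buyer price exceeds the seller price by 14: (126 − 0.125q) − (83 + 0.15q) = 14 → q' = 105.4545.
Δq = 156.3636 − 105.4545 = 50.9091; the wedge equals the tax, 14.
Deadweight loss = ½ × 50.9091 × 14 = 356.36.

356.36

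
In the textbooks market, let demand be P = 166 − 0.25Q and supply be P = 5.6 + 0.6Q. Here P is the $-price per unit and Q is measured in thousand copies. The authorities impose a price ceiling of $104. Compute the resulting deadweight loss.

$259.41 thousand

Competitive equilibrium: 166 − 0.25Q = 5.6 + 0.6Q → Q* = 188.7059, P* = 118.8235.
At the ceiling P = 104, quantity supplied = (104 − 5.6)/0.6 = 164.
Willingness to pay at Q' = 164: 166 − 0.25·164 = 125.
ΔQ = 188.7059 − 164 = 24.7059; wedge = 125 − 104 = 21.
The triangle = ½ × 24.7059 × 21 = $259.41 thousand.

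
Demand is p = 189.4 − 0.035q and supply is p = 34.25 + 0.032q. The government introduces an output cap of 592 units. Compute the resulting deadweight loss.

99529.97

Competitive equilibrium: 189.4 − 0.035q = 34.25 + 0.032q → q* = 2315.6716, p* = 108.3515.
At q = 592: demand price = 189.4 − 0.035·592 = 168.68; supply price = 34.25 + 0.032·592 = 53.194.
Δq = 2315.6716 − 592 = 1723.6716; wedge = 168.68 − 53.194 = 115.486.
Welfare loss = ½ × 1723.6716 × 115.486 = 99529.97.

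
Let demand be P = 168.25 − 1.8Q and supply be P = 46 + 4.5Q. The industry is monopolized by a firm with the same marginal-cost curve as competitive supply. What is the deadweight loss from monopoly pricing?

Competitive equilibrium: 168.25 − 1.8Q = 46 + 4.5Q → Q* = 19.4048, P* = 133.3214.
Marginal revenue: MR = 168.25 − 3.6Q. Set MR = MC: 168.25 − 3.6Q = 46 + 4.5Q → Q_m = 15.0926.
Price P_m = 168.25 − 1.8·15.0926 = 141.0833; MC(Q_m) = 46 + 4.5·15.0926 = 113.9167.
Competitive Q* = 19.4048, so ΔQ = 4.3122; wedge = 141.0833 − 113.9167 = 27.1666.
DWL = ½ × 4.3122 × 27.1666 = 58.57.

58.57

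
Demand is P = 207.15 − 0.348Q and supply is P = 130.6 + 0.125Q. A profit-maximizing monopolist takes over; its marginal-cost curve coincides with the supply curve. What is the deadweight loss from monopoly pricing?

Competitive equilibrium: 207.15 − 0.348Q = 130.6 + 0.125Q → Q* = 161.8393, P* = 150.8299.
Marginal revenue: MR = 207.15 − 0.696Q. Set MR = MC: 207.15 − 0.696Q = 130.6 + 0.125Q → Q_m = 93.24.
Price P_m = 207.15 − 0.348·93.24 = 174.7025; MC(Q_m) = 130.6 + 0.125·93.24 = 142.255.
Competitive Q* = 161.8393, so ΔQ = 68.5993; wedge = 174.7025 − 142.255 = 32.4475.
Deadweight loss = ½ × 68.5993 × 32.4475 = 1112.94.

1112.94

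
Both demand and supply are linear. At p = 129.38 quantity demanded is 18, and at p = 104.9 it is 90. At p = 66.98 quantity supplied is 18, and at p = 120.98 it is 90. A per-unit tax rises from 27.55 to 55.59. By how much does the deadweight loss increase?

Demand slope = (104.9 − 129.38)/(90 − 18) = −0.34, so p = 135.5 − 0.34q.
Supply slope = (120.98 − 66.98)/(90 − 18) = 0.75, so p = 53.48 + 0.75q.
Competitive equilibrium: 135.5 − 0.34q = 53.48 + 0.75q → q* = 75.2477, p* = 109.9158.
For a per-unit tax t: Δq = t/1.09, so DWL = ½·t·(t/1.09) = t²/2.18.
At t = 27.55: DWL = 348.166. At t = 55.59: DWL = 1417.545.
Increase = 1417.545 − 348.166 = 1069.38.

1069.38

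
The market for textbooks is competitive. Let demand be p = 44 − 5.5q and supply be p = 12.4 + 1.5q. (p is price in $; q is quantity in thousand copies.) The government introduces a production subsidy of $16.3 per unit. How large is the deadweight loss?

$18.98 thousand

Competitive equilibrium: 44 − 5.5q = 12.4 + 1.5q → q* = 4.5143, p* = 19.1714.
The subsidy lowers effective supply by 16.3: p = 1.5q − 3.9.
New quantity: 44 − 5.5q = 1.5q − 3.9 → q' = 6.8429.
Overproduction Δq = 6.8429 − 4.5143 = 2.3286; wedge = subsidy = 16.3.
Deadweight loss = ½ × 2.3286 × 16.3 = $18.98 thousand.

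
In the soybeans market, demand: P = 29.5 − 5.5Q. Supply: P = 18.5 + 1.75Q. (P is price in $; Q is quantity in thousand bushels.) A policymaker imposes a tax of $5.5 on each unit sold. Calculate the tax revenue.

Competitive equilibrium: 29.5 − 5.5Q = 18.5 + 1.75Q → Q* = 1.5172, P* = 21.1552.
With the tax, the buyer price exceeds the seller price by 5.5: (29.5 − 5.5Q) − (18.5 + 1.75Q) = 5.5 → Q' = 0.7586.
Tax revenue = 5.5 × 0.7586 = $4.17 thousand.

$4.17 thousand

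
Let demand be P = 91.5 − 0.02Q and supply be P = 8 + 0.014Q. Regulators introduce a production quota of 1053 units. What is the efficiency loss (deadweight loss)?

33457.34

Competitive equilibrium: 91.5 − 0.02Q = 8 + 0.014Q → Q* = 2455.8824, P* = 42.3824.
At Q = 1053: demand price = 91.5 − 0.02·1053 = 70.44; supply price = 8 + 0.014·1053 = 22.742.
ΔQ = 2455.8824 − 1053 = 1402.8824; wedge = 70.44 − 22.742 = 47.698.
The triangle = ½ × 1402.8824 × 47.698 = 33457.34.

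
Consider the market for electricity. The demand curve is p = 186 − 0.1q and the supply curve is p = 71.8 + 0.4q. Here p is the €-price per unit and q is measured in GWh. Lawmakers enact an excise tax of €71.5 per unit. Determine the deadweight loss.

Competitive equilibrium: 186 − 0.1q = 71.8 + 0.4q → q* = 228.4, p* = 163.16.
With the tax, the buyer price exceeds the seller price by 71.5: (186 − 0.1q) − (71.8 + 0.4q) = 71.5 → q' = 85.4.
Δq = 228.4 − 85.4 = 143; the wedge equals the tax, 71.5.
Welfare loss = ½ × 143 × 71.5 = €5112.25.

€5112.25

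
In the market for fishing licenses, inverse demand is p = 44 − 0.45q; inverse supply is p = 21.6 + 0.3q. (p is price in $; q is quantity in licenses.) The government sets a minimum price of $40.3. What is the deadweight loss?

$175.68

Competitive equilibrium: 44 − 0.45q = 21.6 + 0.3q → q* = 29.8667, p* = 30.56.
At the floor p = 40.3, quantity demanded = (44 − 40.3)/0.45 = 8.2222.
Sellers' marginal cost at q' = 8.2222: 21.6 + 0.3·8.2222 = 24.0667.
Δq = 29.8667 − 8.2222 = 21.6445; wedge = 40.3 − 24.0667 = 16.2333.
The triangle = ½ × 21.6445 × 16.2333 = $175.68.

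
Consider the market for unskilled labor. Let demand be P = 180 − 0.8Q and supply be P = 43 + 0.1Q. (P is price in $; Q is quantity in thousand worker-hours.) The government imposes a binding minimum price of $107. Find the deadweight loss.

Competitive equilibrium: 180 − 0.8Q = 43 + 0.1Q → Q* = 152.22222, P* = 58.22222.
At the floor P = 107, quantity demanded = (180 − 107)/0.8 = 91.25.
Sellers' marginal cost at Q' = 91.25: 43 + 0.1·91.25 = 52.125.
ΔQ = 152.22222 − 91.25 = 60.97222; wedge = 107 − 52.125 = 54.875.
DWL = ½ × 60.97222 × 54.875 = $1672.93 thousand.

$1672.93 thousand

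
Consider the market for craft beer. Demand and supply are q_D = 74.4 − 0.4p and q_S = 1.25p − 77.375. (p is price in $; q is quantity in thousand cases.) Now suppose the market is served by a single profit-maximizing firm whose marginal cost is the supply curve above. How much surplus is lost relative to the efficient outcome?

$433.53 thousand

In inverse form: demand p = 186 − 2.5q, supply p = 61.9 + 0.8q.
Competitive equilibrium: 186 − 2.5q = 61.9 + 0.8q → q* = 37.6061, p* = 91.9848.
Marginal revenue: MR = 186 − 5q. Set MR = MC: 186 − 5q = 61.9 + 0.8q → q_m = 21.3966.
Price p_m = 186 − 2.5·21.3966 = 132.5085; MC(q_m) = 61.9 + 0.8·21.3966 = 79.0173.
Competitive q* = 37.6061, so Δq = 16.2095; wedge = 132.5085 − 79.0173 = 53.4912.
DWL = ½ × 16.2095 × 53.4912 = $433.53 thousand.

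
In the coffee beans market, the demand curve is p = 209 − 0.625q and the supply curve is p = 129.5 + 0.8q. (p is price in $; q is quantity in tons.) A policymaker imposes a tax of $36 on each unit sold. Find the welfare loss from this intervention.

Competitive equilibrium: 209 − 0.625q = 129.5 + 0.8q → q* = 55.7895, p* = 174.1316.
With the tax, the buyer price exceeds the seller price by 36: (209 − 0.625q) − (129.5 + 0.8q) = 36 → q' = 30.5263.
Δq = 55.7895 − 30.5263 = 25.2632; the wedge equals the tax, 36.
Welfare loss = ½ × 25.2632 × 36 = $454.74.

$454.74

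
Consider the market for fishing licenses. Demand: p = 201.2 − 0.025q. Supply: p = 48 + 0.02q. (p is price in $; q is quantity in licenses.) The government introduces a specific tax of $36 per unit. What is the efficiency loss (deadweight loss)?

Competitive equilibrium: 201.2 − 0.025q = 48 + 0.02q → q* = 3404.4444, p* = 116.0889.
With the tax, the buyer price exceeds the seller price by 36: (201.2 − 0.025q) − (48 + 0.02q) = 36 → q' = 2604.4444.
Δq = 3404.4444 − 2604.4444 = 800; the wedge equals the tax, 36.
Welfare loss = ½ × 800 × 36 = $14400.

$14400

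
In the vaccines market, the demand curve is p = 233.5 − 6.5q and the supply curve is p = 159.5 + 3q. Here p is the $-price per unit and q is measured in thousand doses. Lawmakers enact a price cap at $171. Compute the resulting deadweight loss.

Competitive equilibrium: 233.5 − 6.5q = 159.5 + 3q → q* = 7.7895, p* = 182.8684.
At the ceiling p = 171, quantity supplied = (171 − 159.5)/3 = 3.8333.
Willingness to pay at q' = 3.8333: 233.5 − 6.5·3.8333 = 208.5836.
Δq = 7.7895 − 3.8333 = 3.9562; wedge = 208.5836 − 171 = 37.5836.
The triangle = ½ × 3.9562 × 37.5836 = $74.34 thousand.

$74.34 thousand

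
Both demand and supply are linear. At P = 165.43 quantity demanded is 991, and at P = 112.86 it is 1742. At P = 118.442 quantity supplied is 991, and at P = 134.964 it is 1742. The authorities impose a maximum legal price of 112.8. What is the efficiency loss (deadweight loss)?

Demand slope = (112.86 − 165.43)/(1742 − 991) = −0.07, so P = 234.8 − 0.07Q.
Supply slope = (134.964 − 118.442)/(1742 − 991) = 0.022, so P = 96.64 + 0.022Q.
Competitive equilibrium: 234.8 − 0.07Q = 96.64 + 0.022Q → Q* = 1501.73913, P* = 129.67826.
At the ceiling P = 112.8, quantity supplied = (112.8 − 96.64)/0.022 = 734.54545.
Willingness to pay at Q' = 734.54545: 234.8 − 0.07·734.54545 = 183.38182.
ΔQ = 1501.73913 − 734.54545 = 767.19368; wedge = 183.38182 − 112.8 = 70.58182.
Welfare loss = ½ × 767.19368 × 70.58182 = 27074.96.

27074.96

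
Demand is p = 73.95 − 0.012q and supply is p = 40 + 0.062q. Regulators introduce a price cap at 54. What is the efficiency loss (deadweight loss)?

Competitive equilibrium: 73.95 − 0.012q = 40 + 0.062q → q* = 458.7838, p* = 68.4446.
At the ceiling p = 54, quantity supplied = (54 − 40)/0.062 = 225.8065.
Willingness to pay at q' = 225.8065: 73.95 − 0.012·225.8065 = 71.2403.
Δq = 458.7838 − 225.8065 = 232.9773; wedge = 71.2403 − 54 = 17.2403.
Welfare loss = ½ × 232.9773 × 17.2403 = 2008.30.

2008.30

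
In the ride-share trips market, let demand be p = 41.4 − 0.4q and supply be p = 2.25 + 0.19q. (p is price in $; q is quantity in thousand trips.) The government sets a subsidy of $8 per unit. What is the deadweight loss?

Competitive equilibrium: 41.4 − 0.4q = 2.25 + 0.19q → q* = 66.3559, p* = 14.8576.
The subsidy lowers effective supply by 8: p = 0.19q − 5.75.
New quantity: 41.4 − 0.4q = 0.19q − 5.75 → q' = 79.9153.
Overproduction Δq = 79.9153 − 66.3559 = 13.5594; wedge = subsidy = 8.
DWL = ½ × 13.5594 × 8 = $54.24 thousand.

$54.24 thousand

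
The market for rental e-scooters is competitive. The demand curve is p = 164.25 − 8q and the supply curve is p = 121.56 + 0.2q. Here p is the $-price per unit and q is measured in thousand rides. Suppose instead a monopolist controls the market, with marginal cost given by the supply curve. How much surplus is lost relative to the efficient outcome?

$27.10 thousand

Competitive equilibrium: 164.25 − 8q = 121.56 + 0.2q → q* = 5.2061, p* = 122.6012.
Marginal revenue: MR = 164.25 − 16q. Set MR = MC: 164.25 − 16q = 121.56 + 0.2q → q_m = 2.6352.
Price p_m = 164.25 − 8·2.6352 = 143.1684; MC(q_m) = 121.56 + 0.2·2.6352 = 122.087.
Competitive q* = 5.2061, so Δq = 2.5709; wedge = 143.1684 − 122.087 = 21.0814.
DWL = ½ × 2.5709 × 21.0814 = $27.10 thousand.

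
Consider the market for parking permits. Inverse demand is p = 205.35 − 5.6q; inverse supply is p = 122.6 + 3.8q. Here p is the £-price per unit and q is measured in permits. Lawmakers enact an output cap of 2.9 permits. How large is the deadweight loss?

Competitive equilibrium: 205.35 − 5.6q = 122.6 + 3.8q → q* = 8.8032, p* = 156.0521.
At q = 2.9: demand price = 205.35 − 5.6·2.9 = 189.11; supply price = 122.6 + 3.8·2.9 = 133.62.
Δq = 8.8032 − 2.9 = 5.9032; wedge = 189.11 − 133.62 = 55.49.
DWL = ½ × 5.9032 × 55.49 = £163.78.

£163.78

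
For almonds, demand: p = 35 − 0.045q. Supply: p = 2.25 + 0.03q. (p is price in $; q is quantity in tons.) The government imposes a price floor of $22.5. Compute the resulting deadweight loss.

Competitive equilibrium: 35 − 0.045q = 2.25 + 0.03q → q* = 436.66667, p* = 15.35.
At the floor p = 22.5, quantity demanded = (35 − 22.5)/0.045 = 277.77778.
Sellers' marginal cost at q' = 277.77778: 2.25 + 0.03·277.77778 = 10.58333.
Δq = 436.66667 − 277.77778 = 158.88889; wedge = 22.5 − 10.58333 = 11.91667.
The triangle = ½ × 158.88889 × 11.91667 = $946.71.

$946.71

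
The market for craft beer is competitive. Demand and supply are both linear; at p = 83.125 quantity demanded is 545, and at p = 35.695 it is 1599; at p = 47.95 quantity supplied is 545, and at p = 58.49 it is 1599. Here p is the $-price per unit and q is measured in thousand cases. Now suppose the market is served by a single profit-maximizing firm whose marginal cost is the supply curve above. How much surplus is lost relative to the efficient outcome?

$7813.78 thousand

Demand slope = (35.695 − 83.125)/(1599 − 545) = −0.045, so p = 107.65 − 0.045q.
Supply slope = (58.49 − 47.95)/(1599 − 545) = 0.01, so p = 42.5 + 0.01q.
Competitive equilibrium: 107.65 − 0.045q = 42.5 + 0.01q → q* = 1184.5455, p* = 54.3455.
Marginal revenue: MR = 107.65 − 0.09q. Set MR = MC: 107.65 − 0.09q = 42.5 + 0.01q → q_m = 651.5.
Price p_m = 107.65 − 0.045·651.5 = 78.3325; MC(q_m) = 42.5 + 0.01·651.5 = 49.015.
Competitive q* = 1184.5455, so Δq = 533.0455; wedge = 78.3325 − 49.015 = 29.3175.
Welfare loss = ½ × 533.0455 × 29.3175 = $7813.78 thousand.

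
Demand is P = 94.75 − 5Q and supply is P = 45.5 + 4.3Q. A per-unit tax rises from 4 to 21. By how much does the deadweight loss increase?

Competitive equilibrium: 94.75 − 5Q = 45.5 + 4.3Q → Q* = 5.2957, P* = 68.2715.
For a per-unit tax t: ΔQ = t/9.3, so DWL = ½·t·(t/9.3) = t²/18.6.
At t = 4: DWL = 0.86. At t = 21: DWL = 23.71.
Increase = 23.71 − 0.86 = 22.85.

22.85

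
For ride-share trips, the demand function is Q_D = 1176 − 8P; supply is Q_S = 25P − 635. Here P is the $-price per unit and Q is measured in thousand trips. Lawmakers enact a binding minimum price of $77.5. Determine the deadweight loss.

In inverse form: demand P = 147 − 0.125Q, supply P = 25.4 + 0.04Q.
Competitive equilibrium: 147 − 0.125Q = 25.4 + 0.04Q → Q* = 736.9697, P* = 54.8788.
At the floor P = 77.5, quantity demanded = (147 − 77.5)/0.125 = 556.
Sellers' marginal cost at Q' = 556: 25.4 + 0.04·556 = 47.64.
ΔQ = 736.9697 − 556 = 180.9697; wedge = 77.5 − 47.64 = 29.86.
Welfare loss = ½ × 180.9697 × 29.86 = $2701.88 thousand.

$2701.88 thousand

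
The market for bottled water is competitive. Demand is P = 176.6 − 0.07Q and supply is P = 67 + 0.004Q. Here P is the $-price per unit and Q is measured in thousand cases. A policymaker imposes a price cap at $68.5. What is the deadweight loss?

Competitive equilibrium: 176.6 − 0.07Q = 67 + 0.004Q → Q* = 1481.0811, P* = 72.9243.
At the ceiling P = 68.5, quantity supplied = (68.5 − 67)/0.004 = 375.
Willingness to pay at Q' = 375: 176.6 − 0.07·375 = 150.35.
ΔQ = 1481.0811 − 375 = 1106.0811; wedge = 150.35 − 68.5 = 81.85.
Welfare loss = ½ × 1106.0811 × 81.85 = $45266.37 thousand.

$45266.37 thousand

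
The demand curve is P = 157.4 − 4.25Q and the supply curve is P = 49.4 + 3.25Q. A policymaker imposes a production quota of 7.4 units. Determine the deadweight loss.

183.75

Competitive equilibrium: 157.4 − 4.25Q = 49.4 + 3.25Q → Q* = 14.4, P* = 96.2.
At Q = 7.4: demand price = 157.4 − 4.25·7.4 = 125.95; supply price = 49.4 + 3.25·7.4 = 73.45.
ΔQ = 14.4 − 7.4 = 7; wedge = 125.95 − 73.45 = 52.5.
The triangle = ½ × 7 × 52.5 = 183.75.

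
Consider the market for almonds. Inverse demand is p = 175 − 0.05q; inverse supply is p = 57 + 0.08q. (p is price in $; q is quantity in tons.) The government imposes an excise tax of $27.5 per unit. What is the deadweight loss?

$2908.65

Competitive equilibrium: 175 − 0.05q = 57 + 0.08q → q* = 907.6923, p* = 129.6154.
With the tax, the buyer price exceeds the seller price by 27.5: (175 − 0.05q) − (57 + 0.08q) = 27.5 → q' = 696.1538.
Δq = 907.6923 − 696.1538 = 211.5385; the wedge equals the tax, 27.5.
Deadweight loss = ½ × 211.5385 × 27.5 = $2908.65.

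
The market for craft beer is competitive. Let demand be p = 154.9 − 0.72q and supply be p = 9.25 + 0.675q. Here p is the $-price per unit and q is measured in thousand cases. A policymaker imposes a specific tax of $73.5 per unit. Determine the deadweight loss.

Competitive equilibrium: 154.9 − 0.72q = 9.25 + 0.675q → q* = 104.4086, p* = 79.7258.
With the tax, the buyer price exceeds the seller price by 73.5: (154.9 − 0.72q) − (9.25 + 0.675q) = 73.5 → q' = 51.7204.
Δq = 104.4086 − 51.7204 = 52.6882; the wedge equals the tax, 73.5.
Deadweight loss = ½ × 52.6882 × 73.5 = $1936.29 thousand.

$1936.29 thousand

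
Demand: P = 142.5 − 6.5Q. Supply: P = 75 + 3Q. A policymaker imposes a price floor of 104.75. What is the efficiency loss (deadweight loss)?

Competitive equilibrium: 142.5 − 6.5Q = 75 + 3Q → Q* = 7.1053, P* = 96.3158.
At the floor P = 104.75, quantity demanded = (142.5 − 104.75)/6.5 = 5.8077.
Sellers' marginal cost at Q' = 5.8077: 75 + 3·5.8077 = 92.4231.
ΔQ = 7.1053 − 5.8077 = 1.2976; wedge = 104.75 − 92.4231 = 12.3269.
Deadweight loss = ½ × 1.2976 × 12.3269 = 8.

8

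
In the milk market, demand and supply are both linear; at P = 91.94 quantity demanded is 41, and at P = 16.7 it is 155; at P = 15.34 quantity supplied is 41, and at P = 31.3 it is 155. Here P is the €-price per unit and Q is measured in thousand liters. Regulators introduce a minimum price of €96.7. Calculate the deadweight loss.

€4240.48 thousand

Demand slope = (16.7 − 91.94)/(155 − 41) = −0.66, so P = 119 − 0.66Q.
Supply slope = (31.3 − 15.34)/(155 − 41) = 0.14, so P = 9.6 + 0.14Q.
Competitive equilibrium: 119 − 0.66Q = 9.6 + 0.14Q → Q* = 136.75, P* = 28.745.
At the floor P = 96.7, quantity demanded = (119 − 96.7)/0.66 = 33.7879.
Sellers' marginal cost at Q' = 33.7879: 9.6 + 0.14·33.7879 = 14.3303.
ΔQ = 136.75 − 33.7879 = 102.9621; wedge = 96.7 − 14.3303 = 82.3697.
The triangle = ½ × 102.9621 × 82.3697 = €4240.48 thousand.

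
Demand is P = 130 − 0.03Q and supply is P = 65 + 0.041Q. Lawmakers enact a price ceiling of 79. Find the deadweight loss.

11697.60

Competitive equilibrium: 130 − 0.03Q = 65 + 0.041Q → Q* = 915.493, P* = 102.5352.
At the ceiling P = 79, quantity supplied = (79 − 65)/0.041 = 341.4634.
Willingness to pay at Q' = 341.4634: 130 − 0.03·341.4634 = 119.7561.
ΔQ = 915.493 − 341.4634 = 574.0296; wedge = 119.7561 − 79 = 40.7561.
DWL = ½ × 574.0296 × 40.7561 = 11697.60.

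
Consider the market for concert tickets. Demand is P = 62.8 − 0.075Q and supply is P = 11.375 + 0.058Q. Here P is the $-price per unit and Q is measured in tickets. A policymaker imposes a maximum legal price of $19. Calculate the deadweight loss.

Competitive equilibrium: 62.8 − 0.075Q = 11.375 + 0.058Q → Q* = 386.6541, P* = 33.8009.
At the ceiling P = 19, quantity supplied = (19 − 11.375)/0.058 = 131.4655.
Willingness to pay at Q' = 131.4655: 62.8 − 0.075·131.4655 = 52.9401.
ΔQ = 386.6541 − 131.4655 = 255.1886; wedge = 52.9401 − 19 = 33.9401.
Welfare loss = ½ × 255.1886 × 33.9401 = $4330.56.

$4330.56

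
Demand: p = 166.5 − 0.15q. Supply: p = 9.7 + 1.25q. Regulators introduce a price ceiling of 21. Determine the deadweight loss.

7420.53

Competitive equilibrium: 166.5 − 0.15q = 9.7 + 1.25q → q* = 112, p* = 149.7.
At the ceiling p = 21, quantity supplied = (21 − 9.7)/1.25 = 9.04.
Willingness to pay at q' = 9.04: 166.5 − 0.15·9.04 = 165.144.
Δq = 112 − 9.04 = 102.96; wedge = 165.144 − 21 = 144.144.
Welfare loss = ½ × 102.96 × 144.144 = 7420.53.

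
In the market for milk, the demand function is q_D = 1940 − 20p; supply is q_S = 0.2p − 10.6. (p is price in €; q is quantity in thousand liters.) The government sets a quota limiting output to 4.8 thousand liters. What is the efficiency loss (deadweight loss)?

In inverse form: demand p = 97 − 0.05q, supply p = 53 + 5q.
Competitive equilibrium: 97 − 0.05q = 53 + 5q → q* = 8.7129, p* = 96.5644.
At q = 4.8: demand price = 97 − 0.05·4.8 = 96.76; supply price = 53 + 5·4.8 = 77.
Δq = 8.7129 − 4.8 = 3.9129; wedge = 96.76 − 77 = 19.76.
DWL = ½ × 3.9129 × 19.76 = €38.66 thousand.

€38.66 thousand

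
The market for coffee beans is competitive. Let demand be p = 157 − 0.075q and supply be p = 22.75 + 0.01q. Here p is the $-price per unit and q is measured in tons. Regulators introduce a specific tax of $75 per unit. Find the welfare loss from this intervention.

Competitive equilibrium: 157 − 0.075q = 22.75 + 0.01q → q* = 1579.4118, p* = 38.5441.
With the tax, the buyer price exceeds the seller price by 75: (157 − 0.075q) − (22.75 + 0.01q) = 75 → q' = 697.0588.
Δq = 1579.4118 − 697.0588 = 882.353; the wedge equals the tax, 75.
Deadweight loss = ½ × 882.353 × 75 = $33088.24.

$33088.24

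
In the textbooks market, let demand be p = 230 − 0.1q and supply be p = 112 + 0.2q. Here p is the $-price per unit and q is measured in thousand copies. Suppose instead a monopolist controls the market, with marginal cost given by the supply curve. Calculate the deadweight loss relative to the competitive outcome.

Competitive equilibrium: 230 − 0.1q = 112 + 0.2q → q* = 393.3333, p* = 190.6667.
Marginal revenue: MR = 230 − 0.2q. Set MR = MC: 230 − 0.2q = 112 + 0.2q → q_m = 295.
Price p_m = 230 − 0.1·295 = 200.5; MC(q_m) = 112 + 0.2·295 = 171.
Competitive q* = 393.3333, so Δq = 98.3333; wedge = 200.5 − 171 = 29.5.
Welfare loss = ½ × 98.3333 × 29.5 = $1450.42 thousand.

$1450.42 thousand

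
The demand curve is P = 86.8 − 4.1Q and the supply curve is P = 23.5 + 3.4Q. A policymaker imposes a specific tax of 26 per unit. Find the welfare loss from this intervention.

45.07

Competitive equilibrium: 86.8 − 4.1Q = 23.5 + 3.4Q → Q* = 8.44, P* = 52.196.
With the tax, the buyer price exceeds the seller price by 26: (86.8 − 4.1Q) − (23.5 + 3.4Q) = 26 → Q' = 4.9733.
ΔQ = 8.44 − 4.9733 = 3.4667; the wedge equals the tax, 26.
DWL = ½ × 3.4667 × 26 = 45.07.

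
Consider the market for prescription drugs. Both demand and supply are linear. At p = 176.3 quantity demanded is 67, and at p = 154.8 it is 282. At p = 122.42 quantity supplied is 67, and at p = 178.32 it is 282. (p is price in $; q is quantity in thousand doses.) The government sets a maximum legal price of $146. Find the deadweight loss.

Demand slope = (154.8 − 176.3)/(282 − 67) = −0.1, so p = 183 − 0.1q.
Supply slope = (178.32 − 122.42)/(282 − 67) = 0.26, so p = 105 + 0.26q.
Competitive equilibrium: 183 − 0.1q = 105 + 0.26q → q* = 216.6667, p* = 161.3333.
At the ceiling p = 146, quantity supplied = (146 − 105)/0.26 = 157.6923.
Willingness to pay at q' = 157.6923: 183 − 0.1·157.6923 = 167.2308.
Δq = 216.6667 − 157.6923 = 58.9744; wedge = 167.2308 − 146 = 21.2308.
DWL = ½ × 58.9744 × 21.2308 = $626.04 thousand.

$626.04 thousand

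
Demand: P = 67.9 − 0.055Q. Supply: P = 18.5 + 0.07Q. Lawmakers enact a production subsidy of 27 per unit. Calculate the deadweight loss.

2916

Competitive equilibrium: 67.9 − 0.055Q = 18.5 + 0.07Q → Q* = 395.2, P* = 46.164.
The subsidy lowers effective supply by 27: P = 0.07Q − 8.5.
New quantity: 67.9 − 0.055Q = 0.07Q − 8.5 → Q' = 611.2.
Overproduction ΔQ = 611.2 − 395.2 = 216; wedge = subsidy = 27.
DWL = ½ × 216 × 27 = 2916.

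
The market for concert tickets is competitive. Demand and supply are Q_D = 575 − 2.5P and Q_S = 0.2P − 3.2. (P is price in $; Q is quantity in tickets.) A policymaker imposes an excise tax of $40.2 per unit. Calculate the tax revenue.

In inverse form: demand P = 230 − 0.4Q, supply P = 16 + 5Q.
Competitive equilibrium: 230 − 0.4Q = 16 + 5Q → Q* = 39.62963, P* = 214.14815.
With the tax, the buyer price exceeds the seller price by 40.2: (230 − 0.4Q) − (16 + 5Q) = 40.2 → Q' = 32.18519.
Tax revenue = 40.2 × 32.18519 = $1293.84.

$1293.84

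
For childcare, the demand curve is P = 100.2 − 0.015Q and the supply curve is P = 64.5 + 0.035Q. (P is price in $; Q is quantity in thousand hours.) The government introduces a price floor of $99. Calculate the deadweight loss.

Competitive equilibrium: 100.2 − 0.015Q = 64.5 + 0.035Q → Q* = 714, P* = 89.49.
At the floor P = 99, quantity demanded = (100.2 − 99)/0.015 = 80.
Sellers' marginal cost at Q' = 80: 64.5 + 0.035·80 = 67.3.
ΔQ = 714 − 80 = 634; wedge = 99 − 67.3 = 31.7.
The triangle = ½ × 634 × 31.7 = $10048.90 thousand.

$10048.90 thousand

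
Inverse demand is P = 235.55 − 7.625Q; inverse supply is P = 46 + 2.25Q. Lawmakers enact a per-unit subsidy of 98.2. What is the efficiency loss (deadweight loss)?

488.27

Competitive equilibrium: 235.55 − 7.625Q = 46 + 2.25Q → Q* = 19.1949, P* = 89.1886.
The subsidy lowers effective supply by 98.2: P = 2.25Q − 52.2.
New quantity: 235.55 − 7.625Q = 2.25Q − 52.2 → Q' = 29.1392.
Overproduction ΔQ = 29.1392 − 19.1949 = 9.9443; wedge = subsidy = 98.2.
Welfare loss = ½ × 9.9443 × 98.2 = 488.27.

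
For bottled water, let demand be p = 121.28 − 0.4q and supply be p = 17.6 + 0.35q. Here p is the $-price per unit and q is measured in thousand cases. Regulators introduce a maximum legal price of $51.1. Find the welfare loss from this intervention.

Competitive equilibrium: 121.28 − 0.4q = 17.6 + 0.35q → q* = 138.24, p* = 65.984.
At the ceiling p = 51.1, quantity supplied = (51.1 − 17.6)/0.35 = 95.7143.
Willingness to pay at q' = 95.7143: 121.28 − 0.4·95.7143 = 82.9943.
Δq = 138.24 − 95.7143 = 42.5257; wedge = 82.9943 − 51.1 = 31.8943.
The triangle = ½ × 42.5257 × 31.8943 = $678.16 thousand.

$678.16 thousand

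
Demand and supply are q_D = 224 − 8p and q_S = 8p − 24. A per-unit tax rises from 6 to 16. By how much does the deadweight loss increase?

In inverse form: demand p = 28 − 0.125q, supply p = 3 + 0.125q.
Competitive equilibrium: 28 − 0.125q = 3 + 0.125q → q* = 100, p* = 15.5.
For a per-unit tax t: Δq = t/0.25, so DWL = ½·t·(t/0.25) = t²/0.5.
At t = 6: DWL = 72. At t = 16: DWL = 512.
Increase = 512 − 72 = 440.

440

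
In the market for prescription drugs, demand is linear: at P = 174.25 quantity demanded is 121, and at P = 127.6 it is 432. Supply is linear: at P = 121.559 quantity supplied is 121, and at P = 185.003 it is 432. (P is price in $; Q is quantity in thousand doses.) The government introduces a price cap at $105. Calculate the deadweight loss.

Demand slope = (127.6 − 174.25)/(432 − 121) = −0.15, so P = 192.4 − 0.15Q.
Supply slope = (185.003 − 121.559)/(432 − 121) = 0.204, so P = 96.875 + 0.204Q.
Competitive equilibrium: 192.4 − 0.15Q = 96.875 + 0.204Q → Q* = 269.8446, P* = 151.9233.
At the ceiling P = 105, quantity supplied = (105 − 96.875)/0.204 = 39.8284.
Willingness to pay at Q' = 39.8284: 192.4 − 0.15·39.8284 = 186.4257.
ΔQ = 269.8446 − 39.8284 = 230.0162; wedge = 186.4257 − 105 = 81.4257.
Welfare loss = ½ × 230.0162 × 81.4257 = $9364.62 thousand.

$9364.62 thousand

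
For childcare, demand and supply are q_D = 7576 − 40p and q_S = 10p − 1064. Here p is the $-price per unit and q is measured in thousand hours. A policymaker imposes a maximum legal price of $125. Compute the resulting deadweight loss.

$14280.25 thousand

In inverse form: demand p = 189.4 − 0.025q, supply p = 106.4 + 0.1q.
Competitive equilibrium: 189.4 − 0.025q = 106.4 + 0.1q → q* = 664, p* = 172.8.
At the ceiling p = 125, quantity supplied = (125 − 106.4)/0.1 = 186.
Willingness to pay at q' = 186: 189.4 − 0.025·186 = 184.75.
Δq = 664 − 186 = 478; wedge = 184.75 − 125 = 59.75.
Welfare loss = ½ × 478 × 59.75 = $14280.25 thousand.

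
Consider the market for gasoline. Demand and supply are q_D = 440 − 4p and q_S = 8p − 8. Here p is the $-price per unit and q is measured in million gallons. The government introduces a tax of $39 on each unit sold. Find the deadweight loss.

In inverse form: demand p = 110 − 0.25q, supply p = 1 + 0.125q.
Competitive equilibrium: 110 − 0.25q = 1 + 0.125q → q* = 290.6667, p* = 37.3333.
With the tax, the buyer price exceeds the seller price by 39: (110 − 0.25q) − (1 + 0.125q) = 39 → q' = 186.6667.
Δq = 290.6667 − 186.6667 = 104; the wedge equals the tax, 39.
Deadweight loss = ½ × 104 × 39 = $2028 million.

$2028 million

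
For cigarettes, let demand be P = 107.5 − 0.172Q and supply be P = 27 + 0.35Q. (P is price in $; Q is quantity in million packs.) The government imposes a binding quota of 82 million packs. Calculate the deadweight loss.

Competitive equilibrium: 107.5 − 0.172Q = 27 + 0.35Q → Q* = 154.2146, P* = 80.9751.
At Q = 82: demand price = 107.5 − 0.172·82 = 93.396; supply price = 27 + 0.35·82 = 55.7.
ΔQ = 154.2146 − 82 = 72.2146; wedge = 93.396 − 55.7 = 37.696.
The triangle = ½ × 72.2146 × 37.696 = $1361.10 million.

$1361.10 million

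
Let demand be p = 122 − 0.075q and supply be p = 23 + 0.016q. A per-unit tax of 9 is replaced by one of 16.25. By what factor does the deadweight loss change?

Competitive equilibrium: 122 − 0.075q = 23 + 0.016q → q* = 1087.9121, p* = 40.4066.
For a per-unit tax t: Δq = t/0.091, so DWL = ½·t·(t/0.091) = t²/0.182.
At t = 9: DWL = 445.055. At t = 16.25: DWL = 1450.893.
Ratio = (16.25/9)² = 3.260.

3.260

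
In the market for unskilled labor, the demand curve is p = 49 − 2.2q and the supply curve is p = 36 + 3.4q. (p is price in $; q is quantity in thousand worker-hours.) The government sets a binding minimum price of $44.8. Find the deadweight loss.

Competitive equilibrium: 49 − 2.2q = 36 + 3.4q → q* = 2.3214, p* = 43.8929.
At the floor p = 44.8, quantity demanded = (49 − 44.8)/2.2 = 1.9091.
Sellers' marginal cost at q' = 1.9091: 36 + 3.4·1.9091 = 42.4909.
Δq = 2.3214 − 1.9091 = 0.4123; wedge = 44.8 − 42.4909 = 2.3091.
Deadweight loss = ½ × 0.4123 × 2.3091 = $0.48 thousand.

$0.48 thousand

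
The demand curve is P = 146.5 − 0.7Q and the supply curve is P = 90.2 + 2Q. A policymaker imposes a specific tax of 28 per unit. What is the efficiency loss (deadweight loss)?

145.19

Competitive equilibrium: 146.5 − 0.7Q = 90.2 + 2Q → Q* = 20.8519, P* = 131.9037.
With the tax, the buyer price exceeds the seller price by 28: (146.5 − 0.7Q) − (90.2 + 2Q) = 28 → Q' = 10.4815.
ΔQ = 20.8519 − 10.4815 = 10.3704; the wedge equals the tax, 28.
Deadweight loss = ½ × 10.3704 × 28 = 145.19.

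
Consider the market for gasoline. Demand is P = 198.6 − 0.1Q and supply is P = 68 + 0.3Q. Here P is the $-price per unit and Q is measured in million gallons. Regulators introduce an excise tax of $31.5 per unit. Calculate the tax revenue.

$7804.125 million

Competitive equilibrium: 198.6 − 0.1Q = 68 + 0.3Q → Q* = 326.5, P* = 165.95.
With the tax, the buyer price exceeds the seller price by 31.5: (198.6 − 0.1Q) − (68 + 0.3Q) = 31.5 → Q' = 247.75.
Tax revenue = 31.5 × 247.75 = $7804.125 million.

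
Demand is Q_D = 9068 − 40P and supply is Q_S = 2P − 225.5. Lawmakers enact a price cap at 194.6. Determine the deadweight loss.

In inverse form: demand P = 226.7 − 0.025Q, supply P = 112.75 + 0.5Q.
Competitive equilibrium: 226.7 − 0.025Q = 112.75 + 0.5Q → Q* = 217.0476, P* = 221.2738.
At the ceiling P = 194.6, quantity supplied = (194.6 − 112.75)/0.5 = 163.7.
Willingness to pay at Q' = 163.7: 226.7 − 0.025·163.7 = 222.6075.
ΔQ = 217.0476 − 163.7 = 53.3476; wedge = 222.6075 − 194.6 = 28.0075.
Welfare loss = ½ × 53.3476 × 28.0075 = 747.07.

747.07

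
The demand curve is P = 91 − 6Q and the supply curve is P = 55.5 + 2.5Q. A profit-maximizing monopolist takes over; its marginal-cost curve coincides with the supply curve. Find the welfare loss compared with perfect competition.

Competitive equilibrium: 91 − 6Q = 55.5 + 2.5Q → Q* = 4.1765, P* = 65.9412.
Marginal revenue: MR = 91 − 12Q. Set MR = MC: 91 − 12Q = 55.5 + 2.5Q → Q_m = 2.4483.
Price P_m = 91 − 6·2.4483 = 76.3102; MC(Q_m) = 55.5 + 2.5·2.4483 = 61.6208.
Competitive Q* = 4.1765, so ΔQ = 1.7282; wedge = 76.3102 − 61.6208 = 14.6894.
Deadweight loss = ½ × 1.7282 × 14.6894 = 12.69.

12.69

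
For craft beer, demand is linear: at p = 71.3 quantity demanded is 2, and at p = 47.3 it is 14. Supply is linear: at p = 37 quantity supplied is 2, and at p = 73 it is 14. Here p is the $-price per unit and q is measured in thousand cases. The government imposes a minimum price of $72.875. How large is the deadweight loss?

Demand slope = (47.3 − 71.3)/(14 − 2) = −2, so p = 75.3 − 2q.
Supply slope = (73 − 37)/(14 − 2) = 3, so p = 31 + 3q.
Competitive equilibrium: 75.3 − 2q = 31 + 3q → q* = 8.86, p* = 57.58.
At the floor p = 72.875, quantity demanded = (75.3 − 72.875)/2 = 1.2125.
Sellers' marginal cost at q' = 1.2125: 31 + 3·1.2125 = 34.6375.
Δq = 8.86 − 1.2125 = 7.6475; wedge = 72.875 − 34.6375 = 38.2375.
Deadweight loss = ½ × 7.6475 × 38.2375 = $146.21 thousand.

$146.21 thousand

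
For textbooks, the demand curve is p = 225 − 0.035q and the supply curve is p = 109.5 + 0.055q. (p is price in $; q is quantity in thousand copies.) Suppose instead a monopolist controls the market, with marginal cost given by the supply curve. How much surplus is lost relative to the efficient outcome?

$5810.42 thousand

Competitive equilibrium: 225 − 0.035q = 109.5 + 0.055q → q* = 1283.3333, p* = 180.0833.
Marginal revenue: MR = 225 − 0.07q. Set MR = MC: 225 − 0.07q = 109.5 + 0.055q → q_m = 924.
Price p_m = 225 − 0.035·924 = 192.66; MC(q_m) = 109.5 + 0.055·924 = 160.32.
Competitive q* = 1283.3333, so Δq = 359.3333; wedge = 192.66 − 160.32 = 32.34.
The triangle = ½ × 359.3333 × 32.34 = $5810.42 thousand.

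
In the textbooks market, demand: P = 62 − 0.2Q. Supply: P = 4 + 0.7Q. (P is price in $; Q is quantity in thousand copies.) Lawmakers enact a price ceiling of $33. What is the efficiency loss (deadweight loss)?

$238.38 thousand

Competitive equilibrium: 62 − 0.2Q = 4 + 0.7Q → Q* = 64.4444, P* = 49.1111.
At the ceiling P = 33, quantity supplied = (33 − 4)/0.7 = 41.4286.
Willingness to pay at Q' = 41.4286: 62 − 0.2·41.4286 = 53.7143.
ΔQ = 64.4444 − 41.4286 = 23.0158; wedge = 53.7143 − 33 = 20.7143.
Welfare loss = ½ × 23.0158 × 20.7143 = $238.38 thousand.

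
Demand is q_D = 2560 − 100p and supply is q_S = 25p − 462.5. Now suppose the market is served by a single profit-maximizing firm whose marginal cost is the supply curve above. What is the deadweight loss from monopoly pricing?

14

In inverse form: demand p = 25.6 − 0.01q, supply p = 18.5 + 0.04q.
Competitive equilibrium: 25.6 − 0.01q = 18.5 + 0.04q → q* = 142, p* = 24.18.
Marginal revenue: MR = 25.6 − 0.02q. Set MR = MC: 25.6 − 0.02q = 18.5 + 0.04q → q_m = 118.3333.
Price p_m = 25.6 − 0.01·118.3333 = 24.4167; MC(q_m) = 18.5 + 0.04·118.3333 = 23.2333.
Competitive q* = 142, so Δq = 23.6667; wedge = 24.4167 − 23.2333 = 1.1834.
Welfare loss = ½ × 23.6667 × 1.1834 = 14.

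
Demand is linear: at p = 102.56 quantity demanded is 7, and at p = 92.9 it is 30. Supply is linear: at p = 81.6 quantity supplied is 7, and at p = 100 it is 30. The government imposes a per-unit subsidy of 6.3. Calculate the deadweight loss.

16.27

Demand slope = (92.9 − 102.56)/(30 − 7) = −0.42, so p = 105.5 − 0.42q.
Supply slope = (100 − 81.6)/(30 − 7) = 0.8, so p = 76 + 0.8q.
Competitive equilibrium: 105.5 − 0.42q = 76 + 0.8q → q* = 24.1803, p* = 95.3443.
The subsidy lowers effective supply by 6.3: p = 69.7 + 0.8q.
New quantity: 105.5 − 0.42q = 69.7 + 0.8q → q' = 29.3443.
Overproduction Δq = 29.3443 − 24.1803 = 5.164; wedge = subsidy = 6.3.
Deadweight loss = ½ × 5.164 × 6.3 = 16.27.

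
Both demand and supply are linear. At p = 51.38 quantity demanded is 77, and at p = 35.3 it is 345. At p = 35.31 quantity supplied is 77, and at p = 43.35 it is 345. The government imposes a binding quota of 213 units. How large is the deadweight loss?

Demand slope = (35.3 − 51.38)/(345 − 77) = −0.06, so p = 56 − 0.06q.
Supply slope = (43.35 − 35.31)/(345 − 77) = 0.03, so p = 33 + 0.03q.
Competitive equilibrium: 56 − 0.06q = 33 + 0.03q → q* = 255.5556, p* = 40.6667.
At q = 213: demand price = 56 − 0.06·213 = 43.22; supply price = 33 + 0.03·213 = 39.39.
Δq = 255.5556 − 213 = 42.5556; wedge = 43.22 − 39.39 = 3.83.
Welfare loss = ½ × 42.5556 × 3.83 = 81.49.

81.49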